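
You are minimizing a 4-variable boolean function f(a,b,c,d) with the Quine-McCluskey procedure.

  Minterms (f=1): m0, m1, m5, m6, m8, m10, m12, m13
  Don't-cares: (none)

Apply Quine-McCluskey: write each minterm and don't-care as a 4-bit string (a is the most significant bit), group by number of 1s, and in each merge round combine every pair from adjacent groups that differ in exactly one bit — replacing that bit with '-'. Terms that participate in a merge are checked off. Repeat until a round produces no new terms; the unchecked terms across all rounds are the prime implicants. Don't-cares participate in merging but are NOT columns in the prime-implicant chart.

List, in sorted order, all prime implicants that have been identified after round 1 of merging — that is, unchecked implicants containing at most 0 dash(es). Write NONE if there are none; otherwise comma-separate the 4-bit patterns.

0110

[col 0] 0000*, 0001*, 0101*, 0110, 1000*, 1010*, 1100*, 1101*
[col 1] -000, -101, 0-01, 000-, 1-00, 10-0, 110-
Prime implicants: -000, -101, 0-01, 000-, 0110, 1-00, 10-0, 110-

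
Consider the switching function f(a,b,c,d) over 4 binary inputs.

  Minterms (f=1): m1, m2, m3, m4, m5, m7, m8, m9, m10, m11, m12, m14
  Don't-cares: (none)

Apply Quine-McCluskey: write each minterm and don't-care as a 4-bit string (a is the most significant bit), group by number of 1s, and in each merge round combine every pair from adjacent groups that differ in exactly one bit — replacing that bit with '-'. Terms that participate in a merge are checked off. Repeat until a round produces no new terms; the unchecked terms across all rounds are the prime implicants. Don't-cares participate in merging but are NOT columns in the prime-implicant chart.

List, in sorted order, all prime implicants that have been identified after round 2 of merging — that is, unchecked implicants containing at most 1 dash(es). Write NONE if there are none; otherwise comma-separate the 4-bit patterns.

[col 0] 0001*, 0010*, 0011*, 0100*, 0101*, 0111*, 1000*, 1001*, 1010*, 1011*, 1100*, 1110*
[col 1] -001*, -010*, -011*, -100, 0-01*, 0-11*, 00-1*, 001-*, 01-1*, 010-, 1-00*, 1-10*, 10-0*, 10-1*, 100-*, 101-*, 11-0*
[col 2] -0-1, -01-, 0--1, 1--0, 10--
Prime implicants: -0-1, -01-, -100, 0--1, 010-, 1--0, 10--

-100, 010-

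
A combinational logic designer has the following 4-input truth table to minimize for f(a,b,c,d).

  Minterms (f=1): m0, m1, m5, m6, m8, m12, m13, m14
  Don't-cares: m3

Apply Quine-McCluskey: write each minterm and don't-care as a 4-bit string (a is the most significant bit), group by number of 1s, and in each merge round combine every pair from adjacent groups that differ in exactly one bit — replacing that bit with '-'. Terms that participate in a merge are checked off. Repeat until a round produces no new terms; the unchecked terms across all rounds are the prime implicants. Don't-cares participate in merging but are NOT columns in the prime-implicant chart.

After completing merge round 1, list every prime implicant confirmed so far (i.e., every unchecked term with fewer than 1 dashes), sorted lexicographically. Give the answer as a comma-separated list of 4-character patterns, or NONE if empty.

NONE

Round 0: 0000✓ 0001✓ 0011✓ 0101✓ 0110✓ 1000✓ 1100✓ 1101✓ 1110✓
Round 1: -000 -101 -110 0-01 00-1 000- 1-00 11-0 110-
PIs = {-000, -101, -110, 0-01, 00-1, 000-, 1-00, 11-0, 110-}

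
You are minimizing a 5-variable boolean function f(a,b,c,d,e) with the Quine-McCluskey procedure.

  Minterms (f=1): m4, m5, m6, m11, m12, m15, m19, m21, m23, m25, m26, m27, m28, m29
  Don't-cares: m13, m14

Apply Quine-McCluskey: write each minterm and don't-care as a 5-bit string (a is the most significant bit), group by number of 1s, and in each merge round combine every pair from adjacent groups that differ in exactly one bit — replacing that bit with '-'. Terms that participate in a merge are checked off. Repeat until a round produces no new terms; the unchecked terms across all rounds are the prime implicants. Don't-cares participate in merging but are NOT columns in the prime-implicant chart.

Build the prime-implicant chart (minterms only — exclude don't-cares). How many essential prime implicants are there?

3

Round 0: 00100✓ 00101✓ 00110✓ 01011✓ 01100✓ 01101✓ 01110✓ 01111✓ 10011✓ 10101✓ 10111✓ 11001✓ 11010✓ 11011✓ 11100✓ 11101✓
Round 1: -0101✓ -1011 -1100✓ -1101✓ 0-100✓ 0-101✓ 0-110✓ 001-0✓ 0010-✓ 01-11 011-0✓ 011-1✓ 0110-✓ 0111-✓ 1-011 1-101✓ 10-11 101-1 11-01 110-1 1101- 1110-✓
Round 2: --101 -110- 0-1-0 0-10- 011--
PIs = {--101, -1011, -110-, 0-1-0, 0-10-, 01-11, 011--, 1-011, 10-11, 101-1, 11-01, 110-1, 1101-}
Coverage chart:
  m4: 0-1-0,0-10-
  m5: --101,0-10-
  m6: 0-1-0 ←essential
  m11: -1011,01-11
  m12: -110-,0-1-0,0-10-,011--
  m15: 01-11,011--
  m19: 1-011,10-11
  m21: --101,101-1
  m23: 10-11,101-1
  m25: 11-01,110-1
  m26: 1101- ←essential
  m27: -1011,1-011,110-1,1101-
  m28: -110- ←essential
  m29: --101,-110-,11-01
Essential: -110-, 0-1-0, 1101-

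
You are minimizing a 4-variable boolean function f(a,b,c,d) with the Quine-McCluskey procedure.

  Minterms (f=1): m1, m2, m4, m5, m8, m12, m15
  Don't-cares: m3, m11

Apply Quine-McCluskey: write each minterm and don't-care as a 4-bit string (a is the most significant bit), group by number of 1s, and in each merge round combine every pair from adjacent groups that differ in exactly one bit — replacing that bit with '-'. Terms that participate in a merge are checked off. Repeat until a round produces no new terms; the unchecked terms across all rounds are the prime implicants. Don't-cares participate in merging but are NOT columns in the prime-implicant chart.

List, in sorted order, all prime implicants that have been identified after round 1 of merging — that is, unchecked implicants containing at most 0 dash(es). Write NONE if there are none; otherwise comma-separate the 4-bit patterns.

Round 0: 0001✓ 0010✓ 0011✓ 0100✓ 0101✓ 1000✓ 1011✓ 1100✓ 1111✓
Round 1: -011 -100 0-01 00-1 001- 010- 1-00 1-11
PIs = {-011, -100, 0-01, 00-1, 001-, 010-, 1-00, 1-11}

NONE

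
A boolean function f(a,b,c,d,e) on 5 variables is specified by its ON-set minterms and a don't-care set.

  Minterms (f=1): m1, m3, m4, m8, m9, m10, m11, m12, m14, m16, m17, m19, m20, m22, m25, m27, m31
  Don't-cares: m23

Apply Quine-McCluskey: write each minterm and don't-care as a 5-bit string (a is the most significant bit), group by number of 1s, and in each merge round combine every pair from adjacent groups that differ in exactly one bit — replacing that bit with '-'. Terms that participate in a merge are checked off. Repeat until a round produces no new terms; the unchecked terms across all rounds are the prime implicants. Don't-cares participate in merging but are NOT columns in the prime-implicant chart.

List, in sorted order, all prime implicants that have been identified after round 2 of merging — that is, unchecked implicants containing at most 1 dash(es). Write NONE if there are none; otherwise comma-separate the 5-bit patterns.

-0100, 0-100, 10-00, 1000-, 101-0, 1011-

Round 0: 00001✓ 00011✓ 00100✓ 01000✓ 01001✓ 01010✓ 01011✓ 01100✓ 01110✓ 10000✓ 10001✓ 10011✓ 10100✓ 10110✓ 10111✓ 11001✓ 11011✓ 11111✓
Round 1: -0001✓ -0011✓ -0100 -1001✓ -1011✓ 0-001✓ 0-011✓ 0-100 000-1✓ 01-00✓ 01-10✓ 010-0✓ 010-1✓ 0100-✓ 0101-✓ 011-0✓ 1-001✓ 1-011✓ 1-111✓ 10-00 10-11✓ 100-1✓ 1000- 101-0 1011- 11-11✓ 110-1✓
Round 2: --001✓ --011✓ -00-1✓ -10-1✓ 0-0-1✓ 01--0 010-- 1--11 1-0-1✓
Round 3: --0-1
PIs = {--0-1, -0100, 0-100, 01--0, 010--, 1--11, 10-00, 1000-, 101-0, 1011-}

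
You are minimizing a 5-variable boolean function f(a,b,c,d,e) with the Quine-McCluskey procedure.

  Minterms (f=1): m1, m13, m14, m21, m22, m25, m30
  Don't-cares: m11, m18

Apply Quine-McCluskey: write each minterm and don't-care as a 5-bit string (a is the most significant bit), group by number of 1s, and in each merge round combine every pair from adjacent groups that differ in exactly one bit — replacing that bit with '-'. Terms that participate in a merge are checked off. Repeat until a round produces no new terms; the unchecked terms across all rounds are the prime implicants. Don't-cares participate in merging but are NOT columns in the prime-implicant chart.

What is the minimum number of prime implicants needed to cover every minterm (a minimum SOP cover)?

6

[col 0] 00001, 01011, 01101, 01110*, 10010*, 10101, 10110*, 11001, 11110*
[col 1] -1110, 1-110, 10-10
Prime implicants: -1110, 00001, 01011, 01101, 1-110, 10-10, 10101, 11001
PI chart (minterm → PIs covering it):
  1 | 00001  (sole → essential)
  13 | 01101  (sole → essential)
  14 | -1110  (sole → essential)
  21 | 10101  (sole → essential)
  22 | 1-110,10-10
  25 | 11001  (sole → essential)
  30 | -1110,1-110
Essential prime implicants: -1110, 00001, 01101, 10101, 11001
Petrick residual → 1-110
Minimum SOP uses 6 PIs: bcde' + a'b'c'd'e + a'bcd'e + acde' + ab'cd'e + abc'd'e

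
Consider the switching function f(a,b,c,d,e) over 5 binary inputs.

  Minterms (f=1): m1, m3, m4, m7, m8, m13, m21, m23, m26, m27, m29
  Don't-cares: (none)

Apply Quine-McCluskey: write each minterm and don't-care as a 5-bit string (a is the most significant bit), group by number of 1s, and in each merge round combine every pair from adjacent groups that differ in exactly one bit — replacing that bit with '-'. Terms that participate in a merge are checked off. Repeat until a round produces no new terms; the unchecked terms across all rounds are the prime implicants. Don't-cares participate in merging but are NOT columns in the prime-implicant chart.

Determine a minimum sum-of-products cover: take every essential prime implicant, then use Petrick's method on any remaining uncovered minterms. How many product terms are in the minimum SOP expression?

size-2^0 implicants → 00001(✓)  00011(✓)  00100  00111(✓)  01000  01101(✓)  10101(✓)  10111(✓)  11010(✓)  11011(✓)  11101(✓)
size-2^1 implicants → -0111  -1101  00-11  000-1  1-101  101-1  1101-
Unchecked terms (primes): -0111, -1101, 00-11, 000-1, 00100, 01000, 1-101, 101-1, 1101-
Minterm coverage:
  m1 ⊆ 000-1 [E]
  m3 ⊆ 00-11,000-1
  m4 ⊆ 00100 [E]
  m7 ⊆ -0111,00-11
  m8 ⊆ 01000 [E]
  m13 ⊆ -1101 [E]
  m21 ⊆ 1-101,101-1
  m23 ⊆ -0111,101-1
  m26 ⊆ 1101- [E]
  m27 ⊆ 1101- [E]
  m29 ⊆ -1101,1-101
E = {-1101, 000-1, 00100, 01000, 1101-}
Petrick residual → -0111, 1-101
Cover = b'cde + bcd'e + a'b'c'e + a'b'cd'e' + a'bc'd'e' + acd'e + abc'd  |cover|=7

7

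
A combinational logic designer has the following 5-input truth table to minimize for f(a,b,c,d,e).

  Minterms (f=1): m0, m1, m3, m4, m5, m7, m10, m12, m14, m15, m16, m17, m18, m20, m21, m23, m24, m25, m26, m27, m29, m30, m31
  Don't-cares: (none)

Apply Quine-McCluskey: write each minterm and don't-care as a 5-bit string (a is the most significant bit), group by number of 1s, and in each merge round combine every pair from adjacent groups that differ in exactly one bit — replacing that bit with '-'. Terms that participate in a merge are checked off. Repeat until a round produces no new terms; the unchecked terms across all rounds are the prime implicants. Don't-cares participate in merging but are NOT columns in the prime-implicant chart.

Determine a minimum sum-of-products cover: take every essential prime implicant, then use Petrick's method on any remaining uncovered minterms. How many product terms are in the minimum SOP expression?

size-2^0 implicants → 00000(✓)  00001(✓)  00011(✓)  00100(✓)  00101(✓)  00111(✓)  01010(✓)  01100(✓)  01110(✓)  01111(✓)  10000(✓)  10001(✓)  10010(✓)  10100(✓)  10101(✓)  10111(✓)  11000(✓)  11001(✓)  11010(✓)  11011(✓)  11101(✓)  11110(✓)  11111(✓)
size-2^1 implicants → -0000(✓)  -0001(✓)  -0100(✓)  -0101(✓)  -0111(✓)  -1010(✓)  -1110(✓)  -1111(✓)  0-100  0-111(✓)  00-00(✓)  00-01(✓)  00-11(✓)  000-1(✓)  0000-(✓)  001-1(✓)  0010-(✓)  01-10(✓)  011-0  0111-(✓)  1-000(✓)  1-001(✓)  1-010(✓)  1-101(✓)  1-111(✓)  10-00(✓)  10-01(✓)  100-0(✓)  1000-(✓)  101-1(✓)  1010-(✓)  11-01(✓)  11-10(✓)  11-11(✓)  110-0(✓)  110-1(✓)  1100-(✓)  1101-(✓)  111-1(✓)  1111-(✓)
size-2^2 implicants → --111  -0-00(✓)  -0-01(✓)  -000-(✓)  -01-1  -010-(✓)  -1-10  -111-  00--1  00-0-(✓)  1--01  1-0-0  1-00-  1-1-1  10-0-(✓)  11--1  11-1-  110--
size-2^3 implicants → -0-0-
Unchecked terms (primes): --111, -0-0-, -01-1, -1-10, -111-, 0-100, 00--1, 011-0, 1--01, 1-0-0, 1-00-, 1-1-1, 11--1, 11-1-, 110--
Minterm coverage:
  m0 ⊆ -0-0- [E]
  m1 ⊆ -0-0-,00--1
  m3 ⊆ 00--1 [E]
  m4 ⊆ -0-0-,0-100
  m5 ⊆ -0-0-,-01-1,00--1
  m7 ⊆ --111,-01-1,00--1
  m10 ⊆ -1-10 [E]
  m12 ⊆ 0-100,011-0
  m14 ⊆ -1-10,-111-,011-0
  m15 ⊆ --111,-111-
  m16 ⊆ -0-0-,1-0-0,1-00-
  m17 ⊆ -0-0-,1--01,1-00-
  m18 ⊆ 1-0-0 [E]
  m20 ⊆ -0-0- [E]
  m21 ⊆ -0-0-,-01-1,1--01,1-1-1
  m23 ⊆ --111,-01-1,1-1-1
  m24 ⊆ 1-0-0,1-00-,110--
  m25 ⊆ 1--01,1-00-,11--1,110--
  m26 ⊆ -1-10,1-0-0,11-1-,110--
  m27 ⊆ 11--1,11-1-,110--
  m29 ⊆ 1--01,1-1-1,11--1
  m30 ⊆ -1-10,-111-,11-1-
  m31 ⊆ --111,-111-,1-1-1,11--1,11-1-
E = {-0-0-, -1-10, 00--1, 1-0-0}
Petrick residual → --111, 0-100, 11--1
Cover = cde + b'd' + bde' + a'cd'e' + a'b'e + ac'e' + abe  |cover|=7

7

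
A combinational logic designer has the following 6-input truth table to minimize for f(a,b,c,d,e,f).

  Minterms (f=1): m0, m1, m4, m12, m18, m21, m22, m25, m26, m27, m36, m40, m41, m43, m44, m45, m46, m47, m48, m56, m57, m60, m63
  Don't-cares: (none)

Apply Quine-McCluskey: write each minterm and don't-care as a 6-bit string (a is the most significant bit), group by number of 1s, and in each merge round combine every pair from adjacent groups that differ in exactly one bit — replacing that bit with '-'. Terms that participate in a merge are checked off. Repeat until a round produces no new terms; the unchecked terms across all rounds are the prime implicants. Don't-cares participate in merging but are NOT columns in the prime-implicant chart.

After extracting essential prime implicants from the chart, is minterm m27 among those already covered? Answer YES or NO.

[col 0] 000000*, 000001*, 000100*, 001100*, 010010*, 010101, 010110*, 011001*, 011010*, 011011*, 100100*, 101000*, 101001*, 101011*, 101100*, 101101*, 101110*, 101111*, 110000*, 111000*, 111001*, 111100*, 111111*
[col 1] -00100*, -01100*, -11001, 00-100*, 000-00, 00000-, 01-010, 010-10, 0110-1, 01101-, 1-1000*, 1-1001*, 1-1100*, 1-1111, 10-100*, 101-00*, 101-01*, 101-11*, 1010-1*, 10100-*, 1011-0*, 1011-1*, 10110-*, 10111-*, 11-000, 111-00*, 11100-*
[col 2] -0-100, 1-1-00, 1-100-, 101--1, 101-0-, 1011--
Prime implicants: -0-100, -11001, 000-00, 00000-, 01-010, 010-10, 010101, 0110-1, 01101-, 1-1-00, 1-100-, 1-1111, 101--1, 101-0-, 1011--, 11-000
PI chart (minterm → PIs covering it):
  0 | 000-00,00000-
  1 | 00000-  (sole → essential)
  4 | -0-100,000-00
  12 | -0-100  (sole → essential)
  18 | 01-010,010-10
  21 | 010101  (sole → essential)
  22 | 010-10  (sole → essential)
  25 | -11001,0110-1
  26 | 01-010,01101-
  27 | 0110-1,01101-
  36 | -0-100  (sole → essential)
  40 | 1-1-00,1-100-,101-0-
  41 | 1-100-,101--1,101-0-
  43 | 101--1  (sole → essential)
  44 | -0-100,1-1-00,101-0-,1011--
  45 | 101--1,101-0-,1011--
  46 | 1011--  (sole → essential)
  47 | 1-1111,101--1,1011--
  48 | 11-000  (sole → essential)
  56 | 1-1-00,1-100-,11-000
  57 | -11001,1-100-
  60 | 1-1-00  (sole → essential)
  63 | 1-1111  (sole → essential)
Essential prime implicants: -0-100, 00000-, 010-10, 010101, 1-1-00, 1-1111, 101--1, 1011--, 11-000

NO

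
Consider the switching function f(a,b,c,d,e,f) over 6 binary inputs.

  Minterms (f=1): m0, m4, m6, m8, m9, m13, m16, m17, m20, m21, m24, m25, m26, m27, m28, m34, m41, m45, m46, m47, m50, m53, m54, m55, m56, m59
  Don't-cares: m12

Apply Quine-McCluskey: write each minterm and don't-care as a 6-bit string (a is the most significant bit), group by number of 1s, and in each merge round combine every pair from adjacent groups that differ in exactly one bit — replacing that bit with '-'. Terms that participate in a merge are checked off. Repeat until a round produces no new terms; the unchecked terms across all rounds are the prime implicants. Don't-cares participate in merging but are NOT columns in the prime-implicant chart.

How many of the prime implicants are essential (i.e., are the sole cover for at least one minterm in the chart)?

size-2^0 implicants → 000000(✓)  000100(✓)  000110(✓)  001000(✓)  001001(✓)  001100(✓)  001101(✓)  010000(✓)  010001(✓)  010100(✓)  010101(✓)  011000(✓)  011001(✓)  011010(✓)  011011(✓)  011100(✓)  100010(✓)  101001(✓)  101101(✓)  101110(✓)  101111(✓)  110010(✓)  110101(✓)  110110(✓)  110111(✓)  111000(✓)  111011(✓)
size-2^1 implicants → -01001(✓)  -01101(✓)  -10101  -11000  -11011  0-0000(✓)  0-0100(✓)  0-1000(✓)  0-1001(✓)  0-1100(✓)  00-000(✓)  00-100(✓)  000-00(✓)  0001-0  001-00(✓)  001-01(✓)  00100-(✓)  00110-(✓)  01-000(✓)  01-001(✓)  01-100(✓)  010-00(✓)  010-01(✓)  01000-(✓)  01010-(✓)  011-00(✓)  0110-0(✓)  0110-1(✓)  01100-(✓)  01101-(✓)  1-0010  101-01(✓)  1011-1  10111-  110-10  1101-1  11011-
size-2^2 implicants → -01-01  0--000(✓)  0--100(✓)  0-0-00(✓)  0-1-00(✓)  0-100-  00--00(✓)  001-0-  01--00(✓)  01-00-  010-0-  0110--
size-2^3 implicants → 0---00
Unchecked terms (primes): -01-01, -10101, -11000, -11011, 0---00, 0-100-, 0001-0, 001-0-, 01-00-, 010-0-, 0110--, 1-0010, 1011-1, 10111-, 110-10, 1101-1, 11011-
Minterm coverage:
  m0 ⊆ 0---00 [E]
  m4 ⊆ 0---00,0001-0
  m6 ⊆ 0001-0 [E]
  m8 ⊆ 0---00,0-100-,001-0-
  m9 ⊆ -01-01,0-100-,001-0-
  m13 ⊆ -01-01,001-0-
  m16 ⊆ 0---00,01-00-,010-0-
  m17 ⊆ 01-00-,010-0-
  m20 ⊆ 0---00,010-0-
  m21 ⊆ -10101,010-0-
  m24 ⊆ -11000,0---00,0-100-,01-00-,0110--
  m25 ⊆ 0-100-,01-00-,0110--
  m26 ⊆ 0110-- [E]
  m27 ⊆ -11011,0110--
  m28 ⊆ 0---00 [E]
  m34 ⊆ 1-0010 [E]
  m41 ⊆ -01-01 [E]
  m45 ⊆ -01-01,1011-1
  m46 ⊆ 10111- [E]
  m47 ⊆ 1011-1,10111-
  m50 ⊆ 1-0010,110-10
  m53 ⊆ -10101,1101-1
  m54 ⊆ 110-10,11011-
  m55 ⊆ 1101-1,11011-
  m56 ⊆ -11000 [E]
  m59 ⊆ -11011 [E]
E = {-01-01, -11000, -11011, 0---00, 0001-0, 0110--, 1-0010, 10111-}

8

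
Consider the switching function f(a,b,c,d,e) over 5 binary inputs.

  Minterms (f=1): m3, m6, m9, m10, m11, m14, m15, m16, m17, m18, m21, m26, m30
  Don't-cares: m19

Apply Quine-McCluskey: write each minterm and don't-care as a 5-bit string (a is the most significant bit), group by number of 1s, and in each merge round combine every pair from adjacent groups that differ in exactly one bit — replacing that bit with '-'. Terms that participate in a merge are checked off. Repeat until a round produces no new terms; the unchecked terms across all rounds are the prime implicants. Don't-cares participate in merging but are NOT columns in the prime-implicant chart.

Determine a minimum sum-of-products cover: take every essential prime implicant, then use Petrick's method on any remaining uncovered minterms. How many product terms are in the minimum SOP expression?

[col 0] 00011*, 00110*, 01001*, 01010*, 01011*, 01110*, 01111*, 10000*, 10001*, 10010*, 10011*, 10101*, 11010*, 11110*
[col 1] -0011, -1010*, -1110*, 0-011, 0-110, 01-10*, 01-11*, 010-1, 0101-*, 0111-*, 1-010, 10-01, 100-0*, 100-1*, 1000-*, 1001-*, 11-10*
[col 2] -1-10, 01-1-, 100--
Prime implicants: -0011, -1-10, 0-011, 0-110, 01-1-, 010-1, 1-010, 10-01, 100--
PI chart (minterm → PIs covering it):
  3 | -0011,0-011
  6 | 0-110  (sole → essential)
  9 | 010-1  (sole → essential)
  10 | -1-10,01-1-
  11 | 0-011,01-1-,010-1
  14 | -1-10,0-110,01-1-
  15 | 01-1-  (sole → essential)
  16 | 100--  (sole → essential)
  17 | 10-01,100--
  18 | 1-010,100--
  21 | 10-01  (sole → essential)
  26 | -1-10,1-010
  30 | -1-10  (sole → essential)
Essential prime implicants: -1-10, 0-110, 01-1-, 010-1, 10-01, 100--
Petrick residual → -0011
Minimum SOP uses 7 PIs: b'c'de + bde' + a'cde' + a'bd + a'bc'e + ab'd'e + ab'c'

7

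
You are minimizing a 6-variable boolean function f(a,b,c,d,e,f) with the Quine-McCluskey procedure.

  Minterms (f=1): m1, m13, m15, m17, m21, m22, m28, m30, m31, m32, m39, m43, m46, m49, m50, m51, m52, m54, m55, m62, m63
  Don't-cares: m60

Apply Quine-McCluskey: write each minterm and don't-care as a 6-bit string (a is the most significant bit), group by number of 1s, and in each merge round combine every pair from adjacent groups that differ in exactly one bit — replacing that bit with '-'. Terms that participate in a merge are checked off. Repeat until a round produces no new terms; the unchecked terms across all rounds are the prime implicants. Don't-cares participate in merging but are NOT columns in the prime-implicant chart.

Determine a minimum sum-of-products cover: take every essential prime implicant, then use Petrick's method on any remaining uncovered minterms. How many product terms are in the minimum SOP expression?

size-2^0 implicants → 000001(✓)  001101(✓)  001111(✓)  010001(✓)  010101(✓)  010110(✓)  011100(✓)  011110(✓)  011111(✓)  100000  100111(✓)  101011  101110(✓)  110001(✓)  110010(✓)  110011(✓)  110100(✓)  110110(✓)  110111(✓)  111100(✓)  111110(✓)  111111(✓)
size-2^1 implicants → -10001  -10110(✓)  -11100(✓)  -11110(✓)  -11111(✓)  0-0001  0-1111  0011-1  01-110(✓)  010-01  0111-0(✓)  01111-(✓)  1-0111  1-1110  11-100(✓)  11-110(✓)  11-111(✓)  110-10(✓)  110-11(✓)  1100-1  11001-(✓)  1101-0(✓)  11011-(✓)  1111-0(✓)  11111-(✓)
size-2^2 implicants → -1-110  -111-0  -1111-  11-1-0  11-11-  110-1-
Unchecked terms (primes): -1-110, -10001, -111-0, -1111-, 0-0001, 0-1111, 0011-1, 010-01, 1-0111, 1-1110, 100000, 101011, 11-1-0, 11-11-, 110-1-, 1100-1
Minterm coverage:
  m1 ⊆ 0-0001 [E]
  m13 ⊆ 0011-1 [E]
  m15 ⊆ 0-1111,0011-1
  m17 ⊆ -10001,0-0001,010-01
  m21 ⊆ 010-01 [E]
  m22 ⊆ -1-110 [E]
  m28 ⊆ -111-0 [E]
  m30 ⊆ -1-110,-111-0,-1111-
  m31 ⊆ -1111-,0-1111
  m32 ⊆ 100000 [E]
  m39 ⊆ 1-0111 [E]
  m43 ⊆ 101011 [E]
  m46 ⊆ 1-1110 [E]
  m49 ⊆ -10001,1100-1
  m50 ⊆ 110-1- [E]
  m51 ⊆ 110-1-,1100-1
  m52 ⊆ 11-1-0 [E]
  m54 ⊆ -1-110,11-1-0,11-11-,110-1-
  m55 ⊆ 1-0111,11-11-,110-1-
  m62 ⊆ -1-110,-111-0,-1111-,1-1110,11-1-0,11-11-
  m63 ⊆ -1111-,11-11-
E = {-1-110, -111-0, 0-0001, 0011-1, 010-01, 1-0111, 1-1110, 100000, 101011, 11-1-0, 110-1-}
Petrick residual → -10001, -1111-
Cover = bdef' + bc'd'e'f + bcdf' + bcde + a'c'd'e'f + a'b'cdf + a'bc'e'f + ac'def + acdef' + ab'c'd'e'f' + ab'cd'ef + abdf' + abc'e  |cover|=13

13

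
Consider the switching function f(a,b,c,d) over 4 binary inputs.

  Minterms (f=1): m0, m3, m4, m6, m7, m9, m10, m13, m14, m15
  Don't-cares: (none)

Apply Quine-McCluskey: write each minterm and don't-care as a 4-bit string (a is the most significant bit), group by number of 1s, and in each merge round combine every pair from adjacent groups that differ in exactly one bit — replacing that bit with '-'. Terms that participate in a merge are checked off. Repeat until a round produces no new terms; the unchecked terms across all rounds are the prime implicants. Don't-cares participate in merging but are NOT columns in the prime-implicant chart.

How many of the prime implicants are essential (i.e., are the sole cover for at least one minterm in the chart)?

4

[col 0] 0000*, 0011*, 0100*, 0110*, 0111*, 1001*, 1010*, 1101*, 1110*, 1111*
[col 1] -110*, -111*, 0-00, 0-11, 01-0, 011-*, 1-01, 1-10, 11-1, 111-*
[col 2] -11-
Prime implicants: -11-, 0-00, 0-11, 01-0, 1-01, 1-10, 11-1
PI chart (minterm → PIs covering it):
  0 | 0-00  (sole → essential)
  3 | 0-11  (sole → essential)
  4 | 0-00,01-0
  6 | -11-,01-0
  7 | -11-,0-11
  9 | 1-01  (sole → essential)
  10 | 1-10  (sole → essential)
  13 | 1-01,11-1
  14 | -11-,1-10
  15 | -11-,11-1
Essential prime implicants: 0-00, 0-11, 1-01, 1-10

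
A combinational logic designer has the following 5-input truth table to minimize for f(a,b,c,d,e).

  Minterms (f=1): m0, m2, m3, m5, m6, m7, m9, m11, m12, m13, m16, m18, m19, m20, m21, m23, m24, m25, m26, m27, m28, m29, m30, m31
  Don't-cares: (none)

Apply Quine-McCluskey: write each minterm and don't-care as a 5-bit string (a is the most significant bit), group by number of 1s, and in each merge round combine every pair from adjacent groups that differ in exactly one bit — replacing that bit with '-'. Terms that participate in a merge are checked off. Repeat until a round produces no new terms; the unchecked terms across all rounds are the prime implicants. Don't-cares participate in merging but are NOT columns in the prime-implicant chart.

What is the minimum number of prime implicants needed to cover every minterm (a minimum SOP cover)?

Round 0: 00000✓ 00010✓ 00011✓ 00101✓ 00110✓ 00111✓ 01001✓ 01011✓ 01100✓ 01101✓ 10000✓ 10010✓ 10011✓ 10100✓ 10101✓ 10111✓ 11000✓ 11001✓ 11010✓ 11011✓ 11100✓ 11101✓ 11110✓ 11111✓
Round 1: -0000✓ -0010✓ -0011✓ -0101✓ -0111✓ -1001✓ -1011✓ -1100✓ -1101✓ 0-011✓ 0-101✓ 00-10✓ 00-11✓ 000-0✓ 0001-✓ 001-1✓ 0011-✓ 01-01✓ 010-1✓ 0110-✓ 1-000✓ 1-010✓ 1-011✓ 1-100✓ 1-101✓ 1-111✓ 10-00✓ 10-11✓ 100-0✓ 1001-✓ 101-1✓ 1010-✓ 11-00✓ 11-01✓ 11-10✓ 11-11✓ 110-0✓ 110-1✓ 1100-✓ 1101-✓ 111-0✓ 111-1✓ 1110-✓ 1111-✓
Round 2: --011 --101 -0-11 -00-0 -001- -01-1 -1-01 -10-1 -110- 00-1- 1--00 1--11 1-0-0 1-01- 1-1-1 1-10- 11--0✓ 11--1✓ 11-0-✓ 11-1-✓ 110--✓ 111--✓
Round 3: 11---
PIs = {--011, --101, -0-11, -00-0, -001-, -01-1, -1-01, -10-1, -110-, 00-1-, 1--00, 1--11, 1-0-0, 1-01-, 1-1-1, 1-10-, 11---}
Coverage chart:
  m0: -00-0 ←essential
  m2: -00-0,-001-,00-1-
  m3: --011,-0-11,-001-,00-1-
  m5: --101,-01-1
  m6: 00-1- ←essential
  m7: -0-11,-01-1,00-1-
  m9: -1-01,-10-1
  m11: --011,-10-1
  m12: -110- ←essential
  m13: --101,-1-01,-110-
  m16: -00-0,1--00,1-0-0
  m18: -00-0,-001-,1-0-0,1-01-
  m19: --011,-0-11,-001-,1--11,1-01-
  m20: 1--00,1-10-
  m21: --101,-01-1,1-1-1,1-10-
  m23: -0-11,-01-1,1--11,1-1-1
  m24: 1--00,1-0-0,11---
  m25: -1-01,-10-1,11---
  m26: 1-0-0,1-01-,11---
  m27: --011,-10-1,1--11,1-01-,11---
  m28: -110-,1--00,1-10-,11---
  m29: --101,-1-01,-110-,1-1-1,1-10-,11---
  m30: 11--- ←essential
  m31: 1--11,1-1-1,11---
Essential: -00-0, -110-, 00-1-, 11---
Petrick residual → --011, -01-1, -1-01, 1--00
Min cover (8 terms): c'de + b'c'e' + b'ce + bd'e + bcd' + a'b'd + ad'e' + ab

8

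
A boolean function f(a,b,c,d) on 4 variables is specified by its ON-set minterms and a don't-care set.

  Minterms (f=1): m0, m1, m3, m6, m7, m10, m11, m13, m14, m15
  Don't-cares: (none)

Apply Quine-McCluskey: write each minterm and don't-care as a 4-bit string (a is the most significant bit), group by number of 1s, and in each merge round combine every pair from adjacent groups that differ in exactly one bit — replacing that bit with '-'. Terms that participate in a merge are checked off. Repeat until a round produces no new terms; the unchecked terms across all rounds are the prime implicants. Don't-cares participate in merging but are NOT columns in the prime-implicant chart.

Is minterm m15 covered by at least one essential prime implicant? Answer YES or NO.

YES

size-2^0 implicants → 0000(✓)  0001(✓)  0011(✓)  0110(✓)  0111(✓)  1010(✓)  1011(✓)  1101(✓)  1110(✓)  1111(✓)
size-2^1 implicants → -011(✓)  -110(✓)  -111(✓)  0-11(✓)  00-1  000-  011-(✓)  1-10(✓)  1-11(✓)  101-(✓)  11-1  111-(✓)
size-2^2 implicants → --11  -11-  1-1-
Unchecked terms (primes): --11, -11-, 00-1, 000-, 1-1-, 11-1
Minterm coverage:
  m0 ⊆ 000- [E]
  m1 ⊆ 00-1,000-
  m3 ⊆ --11,00-1
  m6 ⊆ -11- [E]
  m7 ⊆ --11,-11-
  m10 ⊆ 1-1- [E]
  m11 ⊆ --11,1-1-
  m13 ⊆ 11-1 [E]
  m14 ⊆ -11-,1-1-
  m15 ⊆ --11,-11-,1-1-,11-1
E = {-11-, 000-, 1-1-, 11-1}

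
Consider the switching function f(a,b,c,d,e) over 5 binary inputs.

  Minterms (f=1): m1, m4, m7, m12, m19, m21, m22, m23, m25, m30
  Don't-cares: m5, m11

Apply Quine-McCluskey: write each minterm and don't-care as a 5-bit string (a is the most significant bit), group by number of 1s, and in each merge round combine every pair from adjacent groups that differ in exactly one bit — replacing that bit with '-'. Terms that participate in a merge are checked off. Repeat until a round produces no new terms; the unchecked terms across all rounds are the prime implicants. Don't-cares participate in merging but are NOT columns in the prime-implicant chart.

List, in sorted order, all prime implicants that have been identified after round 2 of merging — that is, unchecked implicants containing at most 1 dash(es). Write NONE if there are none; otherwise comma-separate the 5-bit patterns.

[col 0] 00001*, 00100*, 00101*, 00111*, 01011, 01100*, 10011*, 10101*, 10110*, 10111*, 11001, 11110*
[col 1] -0101*, -0111*, 0-100, 00-01, 001-1*, 0010-, 1-110, 10-11, 101-1*, 1011-
[col 2] -01-1
Prime implicants: -01-1, 0-100, 00-01, 0010-, 01011, 1-110, 10-11, 1011-, 11001

0-100, 00-01, 0010-, 01011, 1-110, 10-11, 1011-, 11001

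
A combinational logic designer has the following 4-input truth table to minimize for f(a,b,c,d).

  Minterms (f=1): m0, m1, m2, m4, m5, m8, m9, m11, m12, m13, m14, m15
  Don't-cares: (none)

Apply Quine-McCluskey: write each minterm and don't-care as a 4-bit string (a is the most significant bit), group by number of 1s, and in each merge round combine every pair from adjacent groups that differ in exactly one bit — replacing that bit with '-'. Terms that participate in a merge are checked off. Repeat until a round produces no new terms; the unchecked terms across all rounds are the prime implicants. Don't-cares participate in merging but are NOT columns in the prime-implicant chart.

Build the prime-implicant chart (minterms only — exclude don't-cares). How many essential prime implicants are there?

4

Round 0: 0000✓ 0001✓ 0010✓ 0100✓ 0101✓ 1000✓ 1001✓ 1011✓ 1100✓ 1101✓ 1110✓ 1111✓
Round 1: -000✓ -001✓ -100✓ -101✓ 0-00✓ 0-01✓ 00-0 000-✓ 010-✓ 1-00✓ 1-01✓ 1-11✓ 10-1✓ 100-✓ 11-0✓ 11-1✓ 110-✓ 111-✓
Round 2: --00✓ --01✓ -00-✓ -10-✓ 0-0-✓ 1--1 1-0-✓ 11--
Round 3: --0-
PIs = {--0-, 00-0, 1--1, 11--}
Coverage chart:
  m0: --0-,00-0
  m1: --0- ←essential
  m2: 00-0 ←essential
  m4: --0- ←essential
  m5: --0- ←essential
  m8: --0- ←essential
  m9: --0-,1--1
  m11: 1--1 ←essential
  m12: --0-,11--
  m13: --0-,1--1,11--
  m14: 11-- ←essential
  m15: 1--1,11--
Essential: --0-, 00-0, 1--1, 11--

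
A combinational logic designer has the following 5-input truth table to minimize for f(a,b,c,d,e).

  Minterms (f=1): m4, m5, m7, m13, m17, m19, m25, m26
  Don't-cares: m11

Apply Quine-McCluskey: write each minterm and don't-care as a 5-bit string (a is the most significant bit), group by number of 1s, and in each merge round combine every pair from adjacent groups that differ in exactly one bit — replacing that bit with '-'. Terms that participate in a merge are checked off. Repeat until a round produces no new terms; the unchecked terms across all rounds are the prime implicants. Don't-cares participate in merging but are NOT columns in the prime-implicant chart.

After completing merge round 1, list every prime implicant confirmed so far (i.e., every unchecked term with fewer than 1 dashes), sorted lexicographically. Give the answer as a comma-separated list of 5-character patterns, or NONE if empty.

[col 0] 00100*, 00101*, 00111*, 01011, 01101*, 10001*, 10011*, 11001*, 11010
[col 1] 0-101, 001-1, 0010-, 1-001, 100-1
Prime implicants: 0-101, 001-1, 0010-, 01011, 1-001, 100-1, 11010

01011, 11010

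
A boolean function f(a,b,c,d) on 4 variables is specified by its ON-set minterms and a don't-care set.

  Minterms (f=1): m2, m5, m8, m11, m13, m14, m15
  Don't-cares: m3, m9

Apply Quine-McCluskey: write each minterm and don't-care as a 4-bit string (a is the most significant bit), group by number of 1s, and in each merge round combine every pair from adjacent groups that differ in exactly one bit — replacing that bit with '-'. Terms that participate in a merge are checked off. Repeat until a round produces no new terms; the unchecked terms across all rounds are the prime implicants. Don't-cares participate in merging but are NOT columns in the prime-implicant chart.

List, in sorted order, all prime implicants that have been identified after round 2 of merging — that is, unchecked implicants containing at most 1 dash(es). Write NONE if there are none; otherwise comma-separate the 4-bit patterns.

-011, -101, 001-, 100-, 111-

[col 0] 0010*, 0011*, 0101*, 1000*, 1001*, 1011*, 1101*, 1110*, 1111*
[col 1] -011, -101, 001-, 1-01*, 1-11*, 10-1*, 100-, 11-1*, 111-
[col 2] 1--1
Prime implicants: -011, -101, 001-, 1--1, 100-, 111-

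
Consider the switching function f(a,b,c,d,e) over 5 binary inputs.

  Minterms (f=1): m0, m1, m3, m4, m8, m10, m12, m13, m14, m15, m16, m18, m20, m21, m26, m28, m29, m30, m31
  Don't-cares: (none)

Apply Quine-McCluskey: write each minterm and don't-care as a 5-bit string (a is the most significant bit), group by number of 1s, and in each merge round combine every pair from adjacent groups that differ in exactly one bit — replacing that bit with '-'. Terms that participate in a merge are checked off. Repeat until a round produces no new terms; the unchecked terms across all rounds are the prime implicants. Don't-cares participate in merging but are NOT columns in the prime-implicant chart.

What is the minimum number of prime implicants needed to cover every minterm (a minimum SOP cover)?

Round 0: 00000✓ 00001✓ 00011✓ 00100✓ 01000✓ 01010✓ 01100✓ 01101✓ 01110✓ 01111✓ 10000✓ 10010✓ 10100✓ 10101✓ 11010✓ 11100✓ 11101✓ 11110✓ 11111✓
Round 1: -0000✓ -0100✓ -1010✓ -1100✓ -1101✓ -1110✓ -1111✓ 0-000✓ 0-100✓ 00-00✓ 000-1 0000- 01-00✓ 01-10✓ 010-0✓ 011-0✓ 011-1✓ 0110-✓ 0111-✓ 1-010 1-100✓ 1-101✓ 10-00✓ 100-0 1010-✓ 11-10✓ 111-0✓ 111-1✓ 1110-✓ 1111-✓
Round 2: --100 -0-00 -1-10 -11-0✓ -11-1✓ -110-✓ -111-✓ 0--00 01--0 011--✓ 1-10- 111--✓
Round 3: -11--
PIs = {--100, -0-00, -1-10, -11--, 0--00, 000-1, 0000-, 01--0, 1-010, 1-10-, 100-0}
Coverage chart:
  m0: -0-00,0--00,0000-
  m1: 000-1,0000-
  m3: 000-1 ←essential
  m4: --100,-0-00,0--00
  m8: 0--00,01--0
  m10: -1-10,01--0
  m12: --100,-11--,0--00,01--0
  m13: -11-- ←essential
  m14: -1-10,-11--,01--0
  m15: -11-- ←essential
  m16: -0-00,100-0
  m18: 1-010,100-0
  m20: --100,-0-00,1-10-
  m21: 1-10- ←essential
  m26: -1-10,1-010
  m28: --100,-11--,1-10-
  m29: -11--,1-10-
  m30: -1-10,-11--
  m31: -11-- ←essential
Essential: -11--, 000-1, 1-10-
Petrick residual → -0-00, 01--0, 1-010
Min cover (6 terms): b'd'e' + bc + a'b'c'e + a'be' + ac'de' + acd'

6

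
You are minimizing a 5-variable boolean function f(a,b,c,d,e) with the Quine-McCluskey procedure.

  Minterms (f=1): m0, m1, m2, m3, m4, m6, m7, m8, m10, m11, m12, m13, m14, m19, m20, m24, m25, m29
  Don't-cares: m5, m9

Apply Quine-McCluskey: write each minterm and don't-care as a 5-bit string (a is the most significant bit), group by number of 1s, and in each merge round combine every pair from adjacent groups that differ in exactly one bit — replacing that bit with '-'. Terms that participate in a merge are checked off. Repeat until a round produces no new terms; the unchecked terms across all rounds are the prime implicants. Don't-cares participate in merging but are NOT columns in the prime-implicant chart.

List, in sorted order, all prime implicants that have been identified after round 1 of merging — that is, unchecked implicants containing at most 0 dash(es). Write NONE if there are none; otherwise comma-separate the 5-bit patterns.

[col 0] 00000*, 00001*, 00010*, 00011*, 00100*, 00101*, 00110*, 00111*, 01000*, 01001*, 01010*, 01011*, 01100*, 01101*, 01110*, 10011*, 10100*, 11000*, 11001*, 11101*
[col 1] -0011, -0100, -1000*, -1001*, -1101*, 0-000*, 0-001*, 0-010*, 0-011*, 0-100*, 0-101*, 0-110*, 00-00*, 00-01*, 00-10*, 00-11*, 000-0*, 000-1*, 0000-*, 0001-*, 001-0*, 001-1*, 0010-*, 0011-*, 01-00*, 01-01*, 01-10*, 010-0*, 010-1*, 0100-*, 0101-*, 011-0*, 0110-*, 11-01*, 1100-*
[col 2] -1-01, -100-, 0--00*, 0--01*, 0--10*, 0-0-0*, 0-0-1*, 0-00-*, 0-01-*, 0-1-0*, 0-10-*, 00--0*, 00--1*, 00-0-*, 00-1-*, 000--*, 001--*, 01--0*, 01-0-*, 010--*
[col 3] 0---0, 0--0-, 0-0--, 00---
Prime implicants: -0011, -0100, -1-01, -100-, 0---0, 0--0-, 0-0--, 00---

NONE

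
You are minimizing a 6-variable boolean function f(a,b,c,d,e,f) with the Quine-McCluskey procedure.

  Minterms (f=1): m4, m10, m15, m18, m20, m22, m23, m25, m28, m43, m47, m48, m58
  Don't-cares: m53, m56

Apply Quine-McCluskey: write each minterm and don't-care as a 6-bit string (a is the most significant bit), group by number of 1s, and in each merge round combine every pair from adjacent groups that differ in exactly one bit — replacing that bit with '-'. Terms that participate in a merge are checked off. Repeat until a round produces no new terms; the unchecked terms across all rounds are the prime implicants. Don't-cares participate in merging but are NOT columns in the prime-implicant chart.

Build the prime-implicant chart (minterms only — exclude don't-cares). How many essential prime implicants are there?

Round 0: 000100✓ 001010 001111✓ 010010✓ 010100✓ 010110✓ 010111✓ 011001 011100✓ 101011✓ 101111✓ 110000✓ 110101 111000✓ 111010✓
Round 1: -01111 0-0100 01-100 010-10 0101-0 01011- 101-11 11-000 1110-0
PIs = {-01111, 0-0100, 001010, 01-100, 010-10, 0101-0, 01011-, 011001, 101-11, 11-000, 110101, 1110-0}
Coverage chart:
  m4: 0-0100 ←essential
  m10: 001010 ←essential
  m15: -01111 ←essential
  m18: 010-10 ←essential
  m20: 0-0100,01-100,0101-0
  m22: 010-10,0101-0,01011-
  m23: 01011- ←essential
  m25: 011001 ←essential
  m28: 01-100 ←essential
  m43: 101-11 ←essential
  m47: -01111,101-11
  m48: 11-000 ←essential
  m58: 1110-0 ←essential
Essential: -01111, 0-0100, 001010, 01-100, 010-10, 01011-, 011001, 101-11, 11-000, 1110-0

10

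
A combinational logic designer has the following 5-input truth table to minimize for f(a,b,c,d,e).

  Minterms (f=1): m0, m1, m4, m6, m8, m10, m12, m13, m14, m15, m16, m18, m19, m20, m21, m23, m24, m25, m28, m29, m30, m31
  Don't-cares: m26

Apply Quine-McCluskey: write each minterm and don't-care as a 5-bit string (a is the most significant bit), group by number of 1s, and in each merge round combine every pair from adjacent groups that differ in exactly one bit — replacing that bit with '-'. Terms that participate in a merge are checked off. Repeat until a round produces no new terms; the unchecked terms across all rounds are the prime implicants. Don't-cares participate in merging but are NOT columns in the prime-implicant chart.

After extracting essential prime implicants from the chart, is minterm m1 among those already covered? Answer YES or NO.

YES

Round 0: 00000✓ 00001✓ 00100✓ 00110✓ 01000✓ 01010✓ 01100✓ 01101✓ 01110✓ 01111✓ 10000✓ 10010✓ 10011✓ 10100✓ 10101✓ 10111✓ 11000✓ 11001✓ 11010✓ 11100✓ 11101✓ 11110✓ 11111✓
Round 1: -0000✓ -0100✓ -1000✓ -1010✓ -1100✓ -1101✓ -1110✓ -1111✓ 0-000✓ 0-100✓ 0-110✓ 00-00✓ 0000- 001-0✓ 01-00✓ 01-10✓ 010-0✓ 011-0✓ 011-1✓ 0110-✓ 0111-✓ 1-000✓ 1-010✓ 1-100✓ 1-101✓ 1-111✓ 10-00✓ 10-11 100-0✓ 1001- 101-1✓ 1010-✓ 11-00✓ 11-01✓ 11-10✓ 110-0✓ 1100-✓ 111-0✓ 111-1✓ 1110-✓ 1111-✓
Round 2: --000✓ --100✓ -0-00✓ -1-00✓ -1-10✓ -10-0✓ -11-0✓ -11-1✓ -110-✓ -111-✓ 0--00✓ 0-1-0 01--0✓ 011--✓ 1--00✓ 1-0-0 1-1-1 1-10- 11--0✓ 11-0- 111--✓
Round 3: ---00 -1--0 -11--
PIs = {---00, -1--0, -11--, 0-1-0, 0000-, 1-0-0, 1-1-1, 1-10-, 10-11, 1001-, 11-0-}
Coverage chart:
  m0: ---00,0000-
  m1: 0000- ←essential
  m4: ---00,0-1-0
  m6: 0-1-0 ←essential
  m8: ---00,-1--0
  m10: -1--0 ←essential
  m12: ---00,-1--0,-11--,0-1-0
  m13: -11-- ←essential
  m14: -1--0,-11--,0-1-0
  m15: -11-- ←essential
  m16: ---00,1-0-0
  m18: 1-0-0,1001-
  m19: 10-11,1001-
  m20: ---00,1-10-
  m21: 1-1-1,1-10-
  m23: 1-1-1,10-11
  m24: ---00,-1--0,1-0-0,11-0-
  m25: 11-0- ←essential
  m28: ---00,-1--0,-11--,1-10-,11-0-
  m29: -11--,1-1-1,1-10-,11-0-
  m30: -1--0,-11--
  m31: -11--,1-1-1
Essential: -1--0, -11--, 0-1-0, 0000-, 11-0-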